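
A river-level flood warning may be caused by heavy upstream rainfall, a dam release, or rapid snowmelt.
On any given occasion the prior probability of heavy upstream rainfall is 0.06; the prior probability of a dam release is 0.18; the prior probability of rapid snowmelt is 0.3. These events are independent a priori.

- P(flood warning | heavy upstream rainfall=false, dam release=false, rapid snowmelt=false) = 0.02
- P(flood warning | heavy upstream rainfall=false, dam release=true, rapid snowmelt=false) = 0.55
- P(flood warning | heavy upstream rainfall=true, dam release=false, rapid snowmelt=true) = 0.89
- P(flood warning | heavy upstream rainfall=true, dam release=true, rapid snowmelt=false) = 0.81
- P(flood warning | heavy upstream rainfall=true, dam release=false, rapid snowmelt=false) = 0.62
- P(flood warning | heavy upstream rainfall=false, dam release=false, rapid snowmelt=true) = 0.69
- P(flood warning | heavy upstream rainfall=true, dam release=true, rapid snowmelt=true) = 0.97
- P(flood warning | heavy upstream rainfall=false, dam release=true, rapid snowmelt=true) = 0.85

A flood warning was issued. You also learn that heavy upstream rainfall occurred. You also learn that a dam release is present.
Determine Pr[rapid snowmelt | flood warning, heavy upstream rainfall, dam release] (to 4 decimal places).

Pr[rapid snowmelt | flood warning, heavy upstream rainfall, dam release] ≈ 0.3392

For the numerator, keep only rapid snowmelt=true terms: 0.97×0.3 = 0.291000
Denominator P(flood warning | heavy upstream rainfall, dam release): 0.81×0.7 + 0.97×0.3 = 0.858000
P(rapid snowmelt | flood warning, heavy upstream rainfall, dam release) = 0.291000/0.858000 ≈ 0.3392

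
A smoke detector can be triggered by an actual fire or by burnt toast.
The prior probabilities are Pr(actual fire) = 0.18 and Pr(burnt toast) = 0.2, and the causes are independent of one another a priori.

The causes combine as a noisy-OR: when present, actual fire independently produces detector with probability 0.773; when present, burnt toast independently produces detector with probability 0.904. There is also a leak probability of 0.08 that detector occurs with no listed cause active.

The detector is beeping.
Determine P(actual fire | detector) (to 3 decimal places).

P(actual fire | detector) ≈ 0.425

Under noisy-OR, P(detector | causes) = 1 − (1−0.08)·∏(1−qᵢ) over the active causes.
P(detector) = 0.08×0.82×0.8 + 0.91168×0.82×0.2 + 0.79116×0.18×0.8 + 0.979951×0.18×0.2 = 0.052480 + 0.149516 + 0.113927 + 0.035278 = 0.351201
Restricting to configurations with actual fire present: 0.113927 + 0.035278 = 0.149205.
So P(actual fire | detector) = 0.149205/0.351201 ≈ 0.425.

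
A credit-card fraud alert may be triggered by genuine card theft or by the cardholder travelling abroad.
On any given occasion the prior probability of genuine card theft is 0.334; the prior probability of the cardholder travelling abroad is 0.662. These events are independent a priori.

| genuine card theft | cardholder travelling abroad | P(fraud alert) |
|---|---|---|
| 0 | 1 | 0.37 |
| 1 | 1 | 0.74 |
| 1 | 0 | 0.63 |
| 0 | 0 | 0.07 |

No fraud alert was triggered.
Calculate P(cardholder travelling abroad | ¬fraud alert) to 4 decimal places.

Sum P(¬fraud alert|·) weighted by the priors over the 4 (genuine card theft, cardholder travelling abroad) configurations:
  P(¬fraud alert) = 0.93×0.666×0.338 + 0.63×0.666×0.662 + 0.37×0.334×0.338 + 0.26×0.334×0.662
        = 0.209350 + 0.277762 + 0.041770 + 0.057488 = 0.586370
The terms with cardholder travelling abroad present sum to 0.335250, so
  P(cardholder travelling abroad | ¬fraud alert) = 0.335250 / 0.586370 ≈ 0.5717

P(cardholder travelling abroad | ¬fraud alert) ≈ 0.5717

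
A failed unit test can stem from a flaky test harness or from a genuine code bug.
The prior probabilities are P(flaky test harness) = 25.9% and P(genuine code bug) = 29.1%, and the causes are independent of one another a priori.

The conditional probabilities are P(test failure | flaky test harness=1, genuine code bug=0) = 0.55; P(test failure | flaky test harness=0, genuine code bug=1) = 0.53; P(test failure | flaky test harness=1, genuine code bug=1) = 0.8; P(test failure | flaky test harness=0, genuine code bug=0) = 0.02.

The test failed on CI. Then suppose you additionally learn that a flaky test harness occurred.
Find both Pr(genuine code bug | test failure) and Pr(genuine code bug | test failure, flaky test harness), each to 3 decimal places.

By total probability over the 4 (flaky test harness, genuine code bug) configurations:
  P(test failure) = 0.02*0.741*0.709 + 0.53*0.741*0.291 + 0.55*0.259*0.709 + 0.8*0.259*0.291
        = 0.010507 + 0.114284 + 0.100997 + 0.060295 = 0.286083
Configurations with genuine code bug contribute 0.174579, so
  P(genuine code bug | test failure) = 0.174579 / 0.286083 ≈ 0.610

Now also conditioning on flaky test harness=true:
P(test failure | flaky test harness) = 0.55*0.709 + 0.8*0.291 = 0.389950 + 0.232800 = 0.622750
Restricting to configurations with genuine code bug present: 0.8*0.291 = 0.232800.
P(genuine code bug | test failure, flaky test harness) = 0.232800 / 0.622750 ≈ 0.374

Pr(genuine code bug | test failure) ≈ 0.610; Pr(genuine code bug | test failure, flaky test harness) ≈ 0.374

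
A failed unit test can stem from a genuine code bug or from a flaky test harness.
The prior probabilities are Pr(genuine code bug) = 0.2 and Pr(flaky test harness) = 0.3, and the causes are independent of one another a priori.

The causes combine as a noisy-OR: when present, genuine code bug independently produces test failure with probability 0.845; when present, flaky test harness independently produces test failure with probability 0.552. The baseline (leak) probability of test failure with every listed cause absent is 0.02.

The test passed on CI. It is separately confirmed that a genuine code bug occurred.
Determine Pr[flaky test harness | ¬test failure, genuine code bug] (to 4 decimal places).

Under noisy-OR, P(test failure | causes) = 1 − (1−0.02)·∏(1−qᵢ) over the active causes.
P(¬test failure | genuine code bug) = 0.1519*0.7 + 0.068051*0.3 = 0.106330 + 0.020415 = 0.126745
Of this, 0.020415 comes from 0.068051*0.3 (the flaky test harness=true cases).
So P(flaky test harness | ¬test failure, genuine code bug) = 0.020415/0.126745 ≈ 0.1611.

Pr[flaky test harness | ¬test failure, genuine code bug] ≈ 0.1611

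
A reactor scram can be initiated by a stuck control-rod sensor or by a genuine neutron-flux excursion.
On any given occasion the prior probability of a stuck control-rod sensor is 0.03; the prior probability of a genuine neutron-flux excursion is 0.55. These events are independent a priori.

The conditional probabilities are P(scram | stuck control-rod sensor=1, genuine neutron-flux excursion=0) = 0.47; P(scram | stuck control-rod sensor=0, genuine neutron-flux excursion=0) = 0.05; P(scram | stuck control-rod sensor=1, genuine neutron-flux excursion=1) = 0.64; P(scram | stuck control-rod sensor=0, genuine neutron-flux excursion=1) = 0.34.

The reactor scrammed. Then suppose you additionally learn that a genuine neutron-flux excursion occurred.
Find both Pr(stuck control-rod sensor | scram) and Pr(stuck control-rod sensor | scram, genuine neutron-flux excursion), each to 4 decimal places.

Pr(stuck control-rod sensor | scram) ≈ 0.0768; Pr(stuck control-rod sensor | scram, genuine neutron-flux excursion) ≈ 0.0550

Sum P(scram|·) weighted by the priors over the 4 (stuck control-rod sensor, genuine neutron-flux excursion) configurations:
  P(scram) = 0.05×0.97×0.45 + 0.34×0.97×0.55 + 0.47×0.03×0.45 + 0.64×0.03×0.55
        = 0.021825 + 0.181390 + 0.006345 + 0.010560 = 0.220120
The terms with stuck control-rod sensor present sum to 0.016905, so
  P(stuck control-rod sensor | scram) = 0.016905 / 0.220120 ≈ 0.0768

Now also conditioning on genuine neutron-flux excursion=true:
P(scram | genuine neutron-flux excursion) = 0.34×0.97 + 0.64×0.03 = 0.329800 + 0.019200 = 0.349000
Restricting to configurations with stuck control-rod sensor present: 0.64×0.03 = 0.019200.
So P(stuck control-rod sensor | scram, genuine neutron-flux excursion) = 0.019200/0.349000 ≈ 0.0550.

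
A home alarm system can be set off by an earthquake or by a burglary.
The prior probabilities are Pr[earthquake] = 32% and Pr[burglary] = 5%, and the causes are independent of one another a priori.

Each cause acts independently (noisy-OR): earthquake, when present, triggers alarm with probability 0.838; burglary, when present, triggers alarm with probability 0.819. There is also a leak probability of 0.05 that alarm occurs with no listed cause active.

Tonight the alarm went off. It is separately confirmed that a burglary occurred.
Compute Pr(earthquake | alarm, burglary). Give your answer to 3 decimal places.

Pr(earthquake | alarm, burglary) ≈ 0.356

Under noisy-OR, P(alarm | causes) = 1 − (1−0.05)·∏(1−qᵢ) over the active causes.
For the numerator, keep only earthquake=true terms: 0.972144*0.32 = 0.311086
Denominator P(alarm | burglary): 0.82805*0.68 + 0.972144*0.32 = 0.874160
P(earthquake | alarm, burglary) = 0.311086/0.874160 ≈ 0.356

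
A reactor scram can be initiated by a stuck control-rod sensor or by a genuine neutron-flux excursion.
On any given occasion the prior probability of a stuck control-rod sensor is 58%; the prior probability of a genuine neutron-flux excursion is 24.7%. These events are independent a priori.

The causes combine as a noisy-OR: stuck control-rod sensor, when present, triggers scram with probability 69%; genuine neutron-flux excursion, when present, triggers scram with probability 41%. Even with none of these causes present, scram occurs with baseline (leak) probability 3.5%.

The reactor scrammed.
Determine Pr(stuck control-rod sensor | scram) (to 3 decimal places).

Under noisy-OR, P(scram | causes) = 1 − (1−0.035)·∏(1−qᵢ) over the active causes.
P(scram) = 0.035·0.42·0.753 + 0.43065·0.42·0.247 + 0.70085·0.58·0.753 + 0.823501·0.58·0.247 = 0.011069 + 0.044676 + 0.306089 + 0.117975 = 0.479809
Restricting to configurations with stuck control-rod sensor present: 0.306089 + 0.117975 = 0.424064.
P(stuck control-rod sensor | scram) = 0.424064 / 0.479809 ≈ 0.884

Pr(stuck control-rod sensor | scram) ≈ 0.884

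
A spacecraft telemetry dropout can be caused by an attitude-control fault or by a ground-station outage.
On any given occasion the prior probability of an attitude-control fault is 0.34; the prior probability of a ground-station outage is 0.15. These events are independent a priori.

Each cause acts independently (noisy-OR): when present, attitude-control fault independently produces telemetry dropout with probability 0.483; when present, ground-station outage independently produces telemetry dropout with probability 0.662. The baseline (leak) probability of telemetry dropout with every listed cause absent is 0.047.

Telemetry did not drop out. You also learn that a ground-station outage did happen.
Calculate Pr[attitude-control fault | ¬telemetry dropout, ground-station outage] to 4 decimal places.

Pr[attitude-control fault | ¬telemetry dropout, ground-station outage] ≈ 0.2103

Under noisy-OR, P(telemetry dropout | causes) = 1 − (1−0.047)·∏(1−qᵢ) over the active causes.
By total probability over both values of attitude-control fault:
  P(¬telemetry dropout | ground-station outage) = 0.322114×0.66 + 0.166533×0.34
        = 0.212595 + 0.056621 = 0.269216
Configurations with attitude-control fault contribute 0.056621, so
  P(attitude-control fault | ¬telemetry dropout, ground-station outage) = 0.056621 / 0.269216 ≈ 0.2103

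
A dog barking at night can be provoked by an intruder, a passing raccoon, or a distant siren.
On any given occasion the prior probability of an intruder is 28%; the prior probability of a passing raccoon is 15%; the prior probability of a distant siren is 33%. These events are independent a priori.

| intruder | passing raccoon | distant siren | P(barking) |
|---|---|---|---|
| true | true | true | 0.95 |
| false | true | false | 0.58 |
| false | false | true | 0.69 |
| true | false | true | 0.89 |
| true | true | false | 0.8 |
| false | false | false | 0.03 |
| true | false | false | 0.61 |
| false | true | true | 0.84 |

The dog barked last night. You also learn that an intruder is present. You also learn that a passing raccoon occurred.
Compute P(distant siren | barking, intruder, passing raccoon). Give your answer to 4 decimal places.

By total probability over both values of distant siren:
  P(barking | intruder, passing raccoon) = 0.8×0.67 + 0.95×0.33
        = 0.536000 + 0.313500 = 0.849500
Keeping only the distant siren-present terms gives 0.313500, so
  P(distant siren | barking, intruder, passing raccoon) = 0.313500 / 0.849500 ≈ 0.3690

P(distant siren | barking, intruder, passing raccoon) ≈ 0.3690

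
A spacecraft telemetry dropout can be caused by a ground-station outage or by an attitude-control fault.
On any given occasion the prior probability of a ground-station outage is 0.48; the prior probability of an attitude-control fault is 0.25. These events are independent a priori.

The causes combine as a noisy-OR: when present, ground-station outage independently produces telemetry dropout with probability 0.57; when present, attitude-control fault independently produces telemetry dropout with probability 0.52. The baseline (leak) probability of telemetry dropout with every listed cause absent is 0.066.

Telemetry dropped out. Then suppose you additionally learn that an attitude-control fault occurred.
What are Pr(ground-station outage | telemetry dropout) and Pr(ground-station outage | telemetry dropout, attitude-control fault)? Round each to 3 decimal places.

Under noisy-OR, P(telemetry dropout | causes) = 1 − (1−0.066)·∏(1−qᵢ) over the active causes.
Sum P(telemetry dropout|·) weighted by the priors over the 4 (ground-station outage, attitude-control fault) configurations:
  P(telemetry dropout) = 0.066×0.52×0.75 + 0.55168×0.52×0.25 + 0.59838×0.48×0.75 + 0.807222×0.48×0.25
        = 0.025740 + 0.071718 + 0.215417 + 0.096867 = 0.409742
Keeping only the ground-station outage-present terms gives 0.312284, so
  P(ground-station outage | telemetry dropout) = 0.312284 / 0.409742 ≈ 0.762

Now also conditioning on attitude-control fault=true:
By total probability over both values of ground-station outage:
  P(telemetry dropout | attitude-control fault) = 0.55168*0.52 + 0.807222*0.48
        = 0.286874 + 0.387467 = 0.674341
Keeping only the ground-station outage-present terms gives 0.387467, so
  P(ground-station outage | telemetry dropout, attitude-control fault) = 0.387467 / 0.674341 ≈ 0.575
This is intercausal reasoning (explaining away): once attitude-control fault accounts for the telemetry dropout, ground-station outage becomes less likely.

Pr(ground-station outage | telemetry dropout) ≈ 0.762; Pr(ground-station outage | telemetry dropout, attitude-control fault) ≈ 0.575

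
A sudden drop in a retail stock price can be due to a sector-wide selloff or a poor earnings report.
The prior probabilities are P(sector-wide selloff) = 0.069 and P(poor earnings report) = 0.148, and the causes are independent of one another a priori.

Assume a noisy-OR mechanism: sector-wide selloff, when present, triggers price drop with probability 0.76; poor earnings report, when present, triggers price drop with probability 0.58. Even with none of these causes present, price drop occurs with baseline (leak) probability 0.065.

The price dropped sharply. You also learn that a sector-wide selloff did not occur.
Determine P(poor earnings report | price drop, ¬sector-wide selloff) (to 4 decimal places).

P(poor earnings report | price drop, ¬sector-wide selloff) ≈ 0.6188

Under noisy-OR, P(price drop | causes) = 1 − (1−0.065)·∏(1−qᵢ) over the active causes.
Numerator (weight on configurations with poor earnings report): 0.6073*0.148 = 0.089880
Denominator P(price drop | ¬sector-wide selloff): 0.065*0.852 + 0.6073*0.148 = 0.145260
Posterior = 0.089880 / 0.145260 ≈ 0.6188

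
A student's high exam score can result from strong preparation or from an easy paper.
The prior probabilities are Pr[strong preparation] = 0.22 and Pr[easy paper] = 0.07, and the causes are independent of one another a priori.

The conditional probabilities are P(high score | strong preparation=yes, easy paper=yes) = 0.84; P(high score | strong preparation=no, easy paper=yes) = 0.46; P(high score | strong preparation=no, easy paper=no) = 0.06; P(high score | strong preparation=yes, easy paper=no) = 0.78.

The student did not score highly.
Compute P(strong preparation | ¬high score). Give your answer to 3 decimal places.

Numerator (weight on configurations with strong preparation): 0.045012 + 0.002464 = 0.047476
The normalizing constant is 0.94×0.78×0.93 + 0.54×0.78×0.07 + 0.22×0.22×0.93 + 0.16×0.22×0.07 = 0.758836
Posterior = 0.047476 / 0.758836 ≈ 0.063

P(strong preparation | ¬high score) ≈ 0.063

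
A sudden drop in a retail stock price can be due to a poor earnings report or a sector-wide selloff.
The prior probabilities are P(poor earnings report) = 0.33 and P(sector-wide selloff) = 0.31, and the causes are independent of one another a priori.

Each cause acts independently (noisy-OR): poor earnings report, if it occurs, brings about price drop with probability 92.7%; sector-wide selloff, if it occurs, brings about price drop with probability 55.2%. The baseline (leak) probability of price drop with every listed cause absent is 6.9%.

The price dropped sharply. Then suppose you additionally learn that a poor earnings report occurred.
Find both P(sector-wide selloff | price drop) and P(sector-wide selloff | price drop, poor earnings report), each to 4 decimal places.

P(sector-wide selloff | price drop) ≈ 0.4743; P(sector-wide selloff | price drop, poor earnings report) ≈ 0.3185

Under noisy-OR, P(price drop | causes) = 1 − (1−0.069)·∏(1−qᵢ) over the active causes.
By total probability over the 4 (poor earnings report, sector-wide selloff) configurations:
  P(price drop) = 0.069×0.67×0.69 + 0.582912×0.67×0.31 + 0.932037×0.33×0.69 + 0.969553×0.33×0.31
        = 0.031899 + 0.121071 + 0.212225 + 0.099185 = 0.464380
The terms with sector-wide selloff present sum to 0.220256, so
  P(sector-wide selloff | price drop) = 0.220256 / 0.464380 ≈ 0.4743

Now condition on the additional information:
For the numerator, keep only sector-wide selloff=true terms: 0.969553*0.31 = 0.300561
Normalizer over all consistent configurations: 0.932037*0.69 + 0.969553*0.31 = 0.943667
P(sector-wide selloff | price drop, poor earnings report) = 0.300561/0.943667 ≈ 0.3185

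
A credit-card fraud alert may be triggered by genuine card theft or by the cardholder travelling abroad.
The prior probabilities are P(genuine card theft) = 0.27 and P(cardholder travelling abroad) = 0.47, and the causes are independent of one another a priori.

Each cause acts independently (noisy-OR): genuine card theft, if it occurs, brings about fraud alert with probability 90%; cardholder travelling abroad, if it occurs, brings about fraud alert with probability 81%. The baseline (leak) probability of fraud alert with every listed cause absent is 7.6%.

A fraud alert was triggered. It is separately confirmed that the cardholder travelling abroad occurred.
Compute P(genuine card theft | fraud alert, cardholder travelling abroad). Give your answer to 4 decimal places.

P(genuine card theft | fraud alert, cardholder travelling abroad) ≈ 0.3059

Under noisy-OR, P(fraud alert | causes) = 1 − (1−0.076)·∏(1−qᵢ) over the active causes.
Numerator (weight on configurations with genuine card theft): 0.982444·0.27 = 0.265260
Denominator P(fraud alert | cardholder travelling abroad): 0.82444·0.73 + 0.982444·0.27 = 0.867101
Posterior = 0.265260 / 0.867101 ≈ 0.3059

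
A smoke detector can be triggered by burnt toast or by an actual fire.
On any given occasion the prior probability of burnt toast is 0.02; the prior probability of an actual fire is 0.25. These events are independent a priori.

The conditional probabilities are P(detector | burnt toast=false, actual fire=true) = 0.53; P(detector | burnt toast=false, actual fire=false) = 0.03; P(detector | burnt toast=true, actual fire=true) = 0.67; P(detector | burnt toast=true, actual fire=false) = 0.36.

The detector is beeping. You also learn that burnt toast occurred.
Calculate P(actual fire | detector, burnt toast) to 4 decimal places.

P(actual fire | detector, burnt toast) ≈ 0.3829

By total probability over both values of actual fire:
  P(detector | burnt toast) = 0.36*0.75 + 0.67*0.25
        = 0.270000 + 0.167500 = 0.437500
Keeping only the actual fire-present terms gives 0.167500, so
  P(actual fire | detector, burnt toast) = 0.167500 / 0.437500 ≈ 0.3829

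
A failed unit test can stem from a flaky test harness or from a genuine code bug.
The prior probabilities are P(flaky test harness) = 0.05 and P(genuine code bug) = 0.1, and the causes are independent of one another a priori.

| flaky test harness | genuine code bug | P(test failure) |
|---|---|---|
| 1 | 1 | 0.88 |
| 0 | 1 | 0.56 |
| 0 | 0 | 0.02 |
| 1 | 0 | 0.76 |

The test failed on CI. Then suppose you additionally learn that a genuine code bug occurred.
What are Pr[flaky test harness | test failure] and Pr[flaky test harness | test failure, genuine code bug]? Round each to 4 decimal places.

P(test failure) = 0.02×0.95×0.9 + 0.56×0.95×0.1 + 0.76×0.05×0.9 + 0.88×0.05×0.1 = 0.017100 + 0.053200 + 0.034200 + 0.004400 = 0.108900
The flaky test harness-present share is 0.034200 + 0.004400 = 0.038600.
So P(flaky test harness | test failure) = 0.038600/0.108900 ≈ 0.3545.

With the extra evidence:
Weight on flaky test harness=true, given the evidence: 0.88*0.05 = 0.044000
Denominator P(test failure | genuine code bug): 0.56*0.95 + 0.88*0.05 = 0.576000
Posterior = 0.044000 / 0.576000 ≈ 0.0764
— genuine code bug explains away the evidence for flaky test harness.

Pr[flaky test harness | test failure] ≈ 0.3545; Pr[flaky test harness | test failure, genuine code bug] ≈ 0.0764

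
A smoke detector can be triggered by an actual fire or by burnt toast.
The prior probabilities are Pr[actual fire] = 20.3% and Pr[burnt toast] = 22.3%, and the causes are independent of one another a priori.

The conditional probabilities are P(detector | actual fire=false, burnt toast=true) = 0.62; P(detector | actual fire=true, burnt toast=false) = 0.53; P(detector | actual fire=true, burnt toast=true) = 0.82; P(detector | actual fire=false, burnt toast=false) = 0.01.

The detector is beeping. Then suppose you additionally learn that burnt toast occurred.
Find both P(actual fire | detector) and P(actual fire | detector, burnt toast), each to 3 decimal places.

Enumerate the 4 (actual fire, burnt toast) configurations and weight by the priors:
  P(detector) = 0.01*0.797*0.777 + 0.62*0.797*0.223 + 0.53*0.203*0.777 + 0.82*0.203*0.223
        = 0.006193 + 0.110193 + 0.083597 + 0.037121 = 0.237104
Keeping only the actual fire-present terms gives 0.120718, so
  P(actual fire | detector) = 0.120718 / 0.237104 ≈ 0.509

Now also conditioning on burnt toast=true:
Sum P(detector|·) weighted by the priors over both values of actual fire:
  P(detector | burnt toast) = 0.62×0.797 + 0.82×0.203
        = 0.494140 + 0.166460 = 0.660600
The terms with actual fire present sum to 0.166460, so
  P(actual fire | detector, burnt toast) = 0.166460 / 0.660600 ≈ 0.252
— burnt toast explains away the evidence for actual fire.

P(actual fire | detector) ≈ 0.509; P(actual fire | detector, burnt toast) ≈ 0.252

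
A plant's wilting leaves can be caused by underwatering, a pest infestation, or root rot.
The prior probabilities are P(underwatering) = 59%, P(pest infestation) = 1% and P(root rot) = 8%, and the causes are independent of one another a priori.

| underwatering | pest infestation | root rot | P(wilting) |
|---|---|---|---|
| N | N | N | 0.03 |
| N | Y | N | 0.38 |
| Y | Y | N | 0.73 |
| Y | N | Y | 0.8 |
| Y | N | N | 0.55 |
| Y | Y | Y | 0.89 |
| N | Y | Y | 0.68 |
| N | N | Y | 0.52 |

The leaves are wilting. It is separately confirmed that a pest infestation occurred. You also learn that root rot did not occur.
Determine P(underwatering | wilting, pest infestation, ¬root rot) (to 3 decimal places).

P(underwatering | wilting, pest infestation, ¬root rot) ≈ 0.734

For the numerator, keep only underwatering=true terms: 0.73×0.59 = 0.430700
Normalizer over all consistent configurations: 0.38×0.41 + 0.73×0.59 = 0.586500
Posterior = 0.430700 / 0.586500 ≈ 0.734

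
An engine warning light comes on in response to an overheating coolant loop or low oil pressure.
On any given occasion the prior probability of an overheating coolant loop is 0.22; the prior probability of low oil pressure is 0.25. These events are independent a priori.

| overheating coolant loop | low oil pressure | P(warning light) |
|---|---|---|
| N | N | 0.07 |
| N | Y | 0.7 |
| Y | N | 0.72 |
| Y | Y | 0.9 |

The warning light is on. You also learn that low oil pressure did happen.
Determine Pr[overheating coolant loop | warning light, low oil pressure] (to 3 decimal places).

Pr[overheating coolant loop | warning light, low oil pressure] ≈ 0.266

Weight on overheating coolant loop=true, given the evidence: 0.9*0.22 = 0.198000
Denominator P(warning light | low oil pressure): 0.7*0.78 + 0.9*0.22 = 0.744000
Posterior = 0.198000 / 0.744000 ≈ 0.266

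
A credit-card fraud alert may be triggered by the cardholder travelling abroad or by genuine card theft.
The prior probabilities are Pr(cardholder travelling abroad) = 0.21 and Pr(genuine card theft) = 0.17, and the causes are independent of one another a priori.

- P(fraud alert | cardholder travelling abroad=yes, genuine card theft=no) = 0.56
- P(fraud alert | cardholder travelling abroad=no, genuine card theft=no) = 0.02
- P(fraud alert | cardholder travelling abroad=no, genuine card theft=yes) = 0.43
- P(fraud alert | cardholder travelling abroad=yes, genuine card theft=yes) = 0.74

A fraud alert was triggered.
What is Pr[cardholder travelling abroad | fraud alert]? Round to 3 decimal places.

Weight on cardholder travelling abroad=true, given the evidence: 0.097608 + 0.026418 = 0.124026
Normalizer over all consistent configurations: 0.02*0.79*0.83 + 0.43*0.79*0.17 + 0.56*0.21*0.83 + 0.74*0.21*0.17 = 0.194889
Posterior = 0.124026 / 0.194889 ≈ 0.636

Pr[cardholder travelling abroad | fraud alert] ≈ 0.636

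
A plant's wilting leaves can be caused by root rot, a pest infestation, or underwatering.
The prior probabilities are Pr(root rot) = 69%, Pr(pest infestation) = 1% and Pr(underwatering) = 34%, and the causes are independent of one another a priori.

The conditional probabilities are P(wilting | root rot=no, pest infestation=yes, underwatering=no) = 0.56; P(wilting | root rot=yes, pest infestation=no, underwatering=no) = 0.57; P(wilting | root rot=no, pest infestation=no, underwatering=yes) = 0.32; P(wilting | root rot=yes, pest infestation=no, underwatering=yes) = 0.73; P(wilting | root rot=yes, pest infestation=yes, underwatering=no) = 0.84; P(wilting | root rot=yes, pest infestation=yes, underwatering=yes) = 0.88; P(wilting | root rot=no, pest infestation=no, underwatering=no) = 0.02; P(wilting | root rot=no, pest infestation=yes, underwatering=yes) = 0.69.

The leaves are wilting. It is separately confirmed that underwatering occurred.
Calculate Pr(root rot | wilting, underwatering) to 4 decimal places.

Pr(root rot | wilting, underwatering) ≈ 0.8342

For the numerator, keep only root rot=true terms: 0.498663 + 0.006072 = 0.504735
The normalizing constant is 0.32*0.31*0.99 + 0.69*0.31*0.01 + 0.73*0.69*0.99 + 0.88*0.69*0.01 = 0.605082
P(root rot | wilting, underwatering) = 0.504735/0.605082 ≈ 0.8342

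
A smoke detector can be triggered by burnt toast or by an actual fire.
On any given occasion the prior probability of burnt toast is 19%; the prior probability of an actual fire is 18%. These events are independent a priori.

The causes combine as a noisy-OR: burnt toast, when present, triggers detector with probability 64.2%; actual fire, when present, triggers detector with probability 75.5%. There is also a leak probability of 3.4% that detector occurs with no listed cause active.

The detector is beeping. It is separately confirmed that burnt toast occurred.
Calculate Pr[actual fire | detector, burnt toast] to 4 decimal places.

Under noisy-OR, P(detector | causes) = 1 − (1−0.034)·∏(1−qᵢ) over the active causes.
P(detector | burnt toast) = 0.654172*0.82 + 0.915272*0.18 = 0.536421 + 0.164749 = 0.701170
Restricting to configurations with actual fire present: 0.915272*0.18 = 0.164749.
Hence the posterior is 0.164749/0.701170 ≈ 0.2350.

Pr[actual fire | detector, burnt toast] ≈ 0.2350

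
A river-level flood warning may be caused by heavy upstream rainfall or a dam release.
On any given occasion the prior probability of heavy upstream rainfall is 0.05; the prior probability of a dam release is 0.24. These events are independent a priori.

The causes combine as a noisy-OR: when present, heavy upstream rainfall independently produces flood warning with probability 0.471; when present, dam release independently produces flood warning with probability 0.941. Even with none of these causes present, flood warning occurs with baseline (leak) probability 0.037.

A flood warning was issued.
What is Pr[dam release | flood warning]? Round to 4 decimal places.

Under noisy-OR, P(flood warning | causes) = 1 − (1−0.037)·∏(1−qᵢ) over the active causes.
P(flood warning) = 0.037·0.95·0.76 + 0.943183·0.95·0.24 + 0.490573·0.05·0.76 + 0.969944·0.05·0.24 = 0.026714 + 0.215046 + 0.018642 + 0.011639 = 0.272041
Of this, 0.226685 comes from 0.215046 + 0.011639 (the dam release=true cases).
So P(dam release | flood warning) = 0.226685/0.272041 ≈ 0.8333.

Pr[dam release | flood warning] ≈ 0.8333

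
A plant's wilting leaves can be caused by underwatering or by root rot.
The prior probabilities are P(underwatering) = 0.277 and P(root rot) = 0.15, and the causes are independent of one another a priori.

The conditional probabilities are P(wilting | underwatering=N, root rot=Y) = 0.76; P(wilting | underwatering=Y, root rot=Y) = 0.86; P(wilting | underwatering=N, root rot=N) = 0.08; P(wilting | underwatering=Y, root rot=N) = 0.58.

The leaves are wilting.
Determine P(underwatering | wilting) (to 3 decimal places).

Numerator (weight on configurations with underwatering): 0.136561 + 0.035733 = 0.172294
Denominator P(wilting): 0.08×0.723×0.85 + 0.76×0.723×0.15 + 0.58×0.277×0.85 + 0.86×0.277×0.15 = 0.303880
P(underwatering | wilting) = 0.172294/0.303880 ≈ 0.567

P(underwatering | wilting) ≈ 0.567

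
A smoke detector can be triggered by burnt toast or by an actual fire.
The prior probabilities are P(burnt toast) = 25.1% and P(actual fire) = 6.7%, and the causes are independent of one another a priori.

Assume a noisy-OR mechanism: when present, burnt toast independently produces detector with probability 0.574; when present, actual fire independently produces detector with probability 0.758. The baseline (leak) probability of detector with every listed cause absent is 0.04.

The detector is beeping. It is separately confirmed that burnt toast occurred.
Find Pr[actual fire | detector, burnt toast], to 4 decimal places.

Pr[actual fire | detector, burnt toast] ≈ 0.0987

Under noisy-OR, P(detector | causes) = 1 − (1−0.04)·∏(1−qᵢ) over the active causes.
P(detector | burnt toast) = 0.59104*0.933 + 0.901032*0.067 = 0.551440 + 0.060369 = 0.611809
Restricting to configurations with actual fire present: 0.901032*0.067 = 0.060369.
Hence the posterior is 0.060369/0.611809 ≈ 0.0987.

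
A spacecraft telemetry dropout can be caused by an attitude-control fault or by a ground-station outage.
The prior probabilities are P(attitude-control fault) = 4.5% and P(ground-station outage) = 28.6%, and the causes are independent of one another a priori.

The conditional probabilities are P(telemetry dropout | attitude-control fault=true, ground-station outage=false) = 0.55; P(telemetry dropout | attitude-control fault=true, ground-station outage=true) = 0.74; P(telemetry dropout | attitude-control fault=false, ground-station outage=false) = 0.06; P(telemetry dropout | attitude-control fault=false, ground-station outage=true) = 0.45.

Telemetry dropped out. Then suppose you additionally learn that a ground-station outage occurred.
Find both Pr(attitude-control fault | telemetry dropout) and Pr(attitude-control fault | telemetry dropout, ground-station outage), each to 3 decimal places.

Numerator (weight on configurations with attitude-control fault): 0.017671 + 0.009524 = 0.027195
Denominator P(telemetry dropout): 0.06·0.955·0.714 + 0.45·0.955·0.286 + 0.55·0.045·0.714 + 0.74·0.045·0.286 = 0.191015
Posterior = 0.027195 / 0.191015 ≈ 0.142

Now condition on the additional information:
P(telemetry dropout | ground-station outage) = 0.45*0.955 + 0.74*0.045 = 0.429750 + 0.033300 = 0.463050
Restricting to configurations with attitude-control fault present: 0.74*0.045 = 0.033300.
Hence the posterior is 0.033300/0.463050 ≈ 0.072.
This is intercausal reasoning (explaining away): once ground-station outage accounts for the telemetry dropout, attitude-control fault becomes less likely.

Pr(attitude-control fault | telemetry dropout) ≈ 0.142; Pr(attitude-control fault | telemetry dropout, ground-station outage) ≈ 0.072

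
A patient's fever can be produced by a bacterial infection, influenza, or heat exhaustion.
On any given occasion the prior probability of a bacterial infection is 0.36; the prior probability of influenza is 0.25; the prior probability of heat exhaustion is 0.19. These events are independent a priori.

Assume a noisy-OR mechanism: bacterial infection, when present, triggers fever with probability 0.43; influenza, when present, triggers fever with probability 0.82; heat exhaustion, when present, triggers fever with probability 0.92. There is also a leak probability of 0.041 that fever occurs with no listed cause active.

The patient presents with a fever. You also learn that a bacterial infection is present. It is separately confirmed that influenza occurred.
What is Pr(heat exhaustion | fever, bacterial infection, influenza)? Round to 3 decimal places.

Under noisy-OR, P(fever | causes) = 1 − (1−0.041)·∏(1−qᵢ) over the active causes.
P(fever | bacterial infection, influenza) = 0.901607*0.81 + 0.992129*0.19 = 0.730302 + 0.188505 = 0.918807
Restricting to configurations with heat exhaustion present: 0.992129*0.19 = 0.188505.
P(heat exhaustion | fever, bacterial infection, influenza) = 0.188505 / 0.918807 ≈ 0.205

Pr(heat exhaustion | fever, bacterial infection, influenza) ≈ 0.205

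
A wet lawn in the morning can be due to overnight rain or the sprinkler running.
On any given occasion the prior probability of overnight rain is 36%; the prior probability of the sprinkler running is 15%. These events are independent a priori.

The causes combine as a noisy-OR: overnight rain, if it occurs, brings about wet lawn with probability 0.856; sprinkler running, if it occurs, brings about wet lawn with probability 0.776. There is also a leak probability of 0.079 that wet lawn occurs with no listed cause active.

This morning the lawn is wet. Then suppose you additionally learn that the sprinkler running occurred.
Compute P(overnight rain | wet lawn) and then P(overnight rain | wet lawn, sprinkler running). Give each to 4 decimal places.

Under noisy-OR, P(wet lawn | causes) = 1 − (1−0.079)·∏(1−qᵢ) over the active causes.
P(wet lawn) = 0.079×0.64×0.85 + 0.793696×0.64×0.15 + 0.867376×0.36×0.85 + 0.970292×0.36×0.15 = 0.042976 + 0.076195 + 0.265417 + 0.052396 = 0.436984
Of this, 0.317813 comes from 0.265417 + 0.052396 (the overnight rain=true cases).
P(overnight rain | wet lawn) = 0.317813 / 0.436984 ≈ 0.7273

Now condition on the additional information:
For the numerator, keep only overnight rain=true terms: 0.970292×0.36 = 0.349305
The normalizing constant is 0.793696×0.64 + 0.970292×0.36 = 0.857270
Posterior = 0.349305 / 0.857270 ≈ 0.4075

P(overnight rain | wet lawn) ≈ 0.7273; P(overnight rain | wet lawn, sprinkler running) ≈ 0.4075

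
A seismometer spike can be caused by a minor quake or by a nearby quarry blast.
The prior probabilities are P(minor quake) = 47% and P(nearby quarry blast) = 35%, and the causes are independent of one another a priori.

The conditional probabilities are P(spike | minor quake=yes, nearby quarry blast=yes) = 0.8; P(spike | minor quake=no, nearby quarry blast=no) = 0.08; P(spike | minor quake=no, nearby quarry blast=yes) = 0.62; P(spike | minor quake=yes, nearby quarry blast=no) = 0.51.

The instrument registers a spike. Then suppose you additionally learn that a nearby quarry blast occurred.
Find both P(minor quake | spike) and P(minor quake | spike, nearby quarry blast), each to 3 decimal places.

P(minor quake | spike) ≈ 0.668; P(minor quake | spike, nearby quarry blast) ≈ 0.534

By total probability over the 4 (minor quake, nearby quarry blast) configurations:
  P(spike) = 0.08·0.53·0.65 + 0.62·0.53·0.35 + 0.51·0.47·0.65 + 0.8·0.47·0.35
        = 0.027560 + 0.115010 + 0.155805 + 0.131600 = 0.429975
The terms with minor quake present sum to 0.287405, so
  P(minor quake | spike) = 0.287405 / 0.429975 ≈ 0.668

Now condition on the additional information:
P(spike | nearby quarry blast) = 0.62·0.53 + 0.8·0.47 = 0.328600 + 0.376000 = 0.704600
Of this, 0.376000 comes from 0.8·0.47 (the minor quake=true cases).
So P(minor quake | spike, nearby quarry blast) = 0.376000/0.704600 ≈ 0.534.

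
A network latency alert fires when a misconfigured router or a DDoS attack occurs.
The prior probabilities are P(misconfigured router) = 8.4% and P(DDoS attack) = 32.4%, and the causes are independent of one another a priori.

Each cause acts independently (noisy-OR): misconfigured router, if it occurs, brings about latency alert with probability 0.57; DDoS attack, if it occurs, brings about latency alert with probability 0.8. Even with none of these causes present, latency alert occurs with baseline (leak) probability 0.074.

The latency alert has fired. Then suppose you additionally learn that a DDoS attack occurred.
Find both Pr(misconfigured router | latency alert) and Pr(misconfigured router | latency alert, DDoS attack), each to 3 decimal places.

Pr(misconfigured router | latency alert) ≈ 0.171; Pr(misconfigured router | latency alert, DDoS attack) ≈ 0.094

Under noisy-OR, P(latency alert | causes) = 1 − (1−0.074)·∏(1−qᵢ) over the active causes.
Enumerate the 4 (misconfigured router, DDoS attack) configurations and weight by the priors:
  P(latency alert) = 0.074*0.916*0.676 + 0.8148*0.916*0.324 + 0.60182*0.084*0.676 + 0.920364*0.084*0.324
        = 0.045822 + 0.241820 + 0.034174 + 0.025049 = 0.346865
The terms with misconfigured router present sum to 0.059223, so
  P(misconfigured router | latency alert) = 0.059223 / 0.346865 ≈ 0.171

Now also conditioning on DDoS attack=true:
P(latency alert | DDoS attack) = 0.8148*0.916 + 0.920364*0.084 = 0.746357 + 0.077311 = 0.823668
Restricting to configurations with misconfigured router present: 0.920364*0.084 = 0.077311.
So P(misconfigured router | latency alert, DDoS attack) = 0.077311/0.823668 ≈ 0.094.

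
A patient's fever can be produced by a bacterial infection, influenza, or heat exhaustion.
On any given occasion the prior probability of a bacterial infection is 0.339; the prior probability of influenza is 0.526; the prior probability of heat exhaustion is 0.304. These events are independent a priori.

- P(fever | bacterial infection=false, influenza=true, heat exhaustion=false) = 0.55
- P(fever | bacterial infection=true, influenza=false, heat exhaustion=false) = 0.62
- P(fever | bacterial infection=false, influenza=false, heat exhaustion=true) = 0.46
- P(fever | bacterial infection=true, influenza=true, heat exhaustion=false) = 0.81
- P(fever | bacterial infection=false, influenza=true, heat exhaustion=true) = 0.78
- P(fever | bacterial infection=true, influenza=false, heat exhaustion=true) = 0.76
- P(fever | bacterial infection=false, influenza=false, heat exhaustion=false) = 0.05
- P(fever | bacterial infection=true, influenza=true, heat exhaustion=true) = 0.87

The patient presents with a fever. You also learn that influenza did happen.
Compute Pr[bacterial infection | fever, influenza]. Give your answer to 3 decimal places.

Pr[bacterial infection | fever, influenza] ≈ 0.407

By total probability over the 4 (bacterial infection, heat exhaustion) configurations:
  P(fever | influenza) = 0.55·0.661·0.696 + 0.78·0.661·0.304 + 0.81·0.339·0.696 + 0.87·0.339·0.304
        = 0.253031 + 0.156736 + 0.191115 + 0.089659 = 0.690541
The terms with bacterial infection present sum to 0.280774, so
  P(bacterial infection | fever, influenza) = 0.280774 / 0.690541 ≈ 0.407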